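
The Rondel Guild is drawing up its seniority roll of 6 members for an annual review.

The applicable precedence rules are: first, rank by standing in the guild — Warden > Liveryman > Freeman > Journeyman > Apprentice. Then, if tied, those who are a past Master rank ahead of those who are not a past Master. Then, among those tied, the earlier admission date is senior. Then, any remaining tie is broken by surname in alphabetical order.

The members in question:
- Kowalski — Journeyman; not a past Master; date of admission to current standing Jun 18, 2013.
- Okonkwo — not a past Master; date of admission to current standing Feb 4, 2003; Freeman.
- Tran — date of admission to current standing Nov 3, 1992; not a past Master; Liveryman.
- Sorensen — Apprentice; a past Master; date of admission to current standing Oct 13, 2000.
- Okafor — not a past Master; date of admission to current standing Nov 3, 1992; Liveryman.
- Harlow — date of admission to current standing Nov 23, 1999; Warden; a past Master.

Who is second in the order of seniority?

By standing in the guild: Harlow (Warden); then Okafor and Tran (Liveryman); then Okonkwo (Freeman); then Kowalski (Journeyman); then Sorensen (Apprentice).
Okafor and Tran are each not a past Master, so the next rule applies.
Okafor and Tran both have date of admission to current standing Nov 3, 1992, so the next rule applies.
Among Okafor and Tran, alphabetically by surname: Okafor before Tran.
Order: Harlow, Okafor, Tran, Okonkwo, Kowalski, Sorensen.

Okafor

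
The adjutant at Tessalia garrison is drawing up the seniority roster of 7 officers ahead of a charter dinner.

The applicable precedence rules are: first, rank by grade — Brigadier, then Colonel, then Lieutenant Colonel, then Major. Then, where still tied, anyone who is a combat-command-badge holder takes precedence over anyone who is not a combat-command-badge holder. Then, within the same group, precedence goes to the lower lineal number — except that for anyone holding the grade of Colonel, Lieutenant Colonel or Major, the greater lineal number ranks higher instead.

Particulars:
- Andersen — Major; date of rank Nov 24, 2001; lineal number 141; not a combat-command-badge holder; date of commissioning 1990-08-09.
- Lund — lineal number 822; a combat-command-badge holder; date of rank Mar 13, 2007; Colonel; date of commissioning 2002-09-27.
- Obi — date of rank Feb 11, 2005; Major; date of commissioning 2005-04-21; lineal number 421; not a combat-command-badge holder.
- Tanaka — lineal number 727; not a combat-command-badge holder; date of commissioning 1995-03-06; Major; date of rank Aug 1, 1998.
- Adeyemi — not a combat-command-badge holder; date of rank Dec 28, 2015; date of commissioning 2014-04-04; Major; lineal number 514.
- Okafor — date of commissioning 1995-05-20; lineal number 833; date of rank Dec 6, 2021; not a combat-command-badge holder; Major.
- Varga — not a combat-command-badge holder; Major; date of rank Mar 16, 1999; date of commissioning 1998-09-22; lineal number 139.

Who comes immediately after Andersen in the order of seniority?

Varga

By grade: Lund (Colonel); then Okafor, Tanaka, Adeyemi, Obi, Andersen and Varga (Major).
Okafor, Tanaka, Adeyemi, Obi, Andersen and Varga are each not a combat-command-badge holder, so the next rule applies.
Among Okafor, Tanaka, Adeyemi, Obi, Andersen and Varga, by lineal number (higher first) (reversed rule for this group): Okafor (833) before Tanaka (727) before Adeyemi (514) before Obi (421) before Andersen (141) before Varga (139).
Order: Lund, Okafor, Tanaka, Adeyemi, Obi, Andersen, Varga.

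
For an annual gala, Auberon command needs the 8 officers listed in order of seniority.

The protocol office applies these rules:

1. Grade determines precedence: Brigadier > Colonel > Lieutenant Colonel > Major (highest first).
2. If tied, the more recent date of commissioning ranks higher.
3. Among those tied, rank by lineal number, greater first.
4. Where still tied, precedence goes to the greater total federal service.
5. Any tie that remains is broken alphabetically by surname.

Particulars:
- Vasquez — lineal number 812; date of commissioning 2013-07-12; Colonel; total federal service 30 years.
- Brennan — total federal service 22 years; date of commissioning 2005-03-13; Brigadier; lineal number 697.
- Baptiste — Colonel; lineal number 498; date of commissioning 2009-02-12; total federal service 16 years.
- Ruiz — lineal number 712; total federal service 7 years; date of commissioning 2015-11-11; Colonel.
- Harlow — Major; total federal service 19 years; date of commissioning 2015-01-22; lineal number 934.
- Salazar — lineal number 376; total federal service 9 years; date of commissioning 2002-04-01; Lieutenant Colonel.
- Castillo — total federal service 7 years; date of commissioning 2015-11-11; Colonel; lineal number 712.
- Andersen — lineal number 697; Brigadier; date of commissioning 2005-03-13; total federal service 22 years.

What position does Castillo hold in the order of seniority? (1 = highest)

3

By grade: Andersen and Brennan (Brigadier); then Castillo, Ruiz, Vasquez and Baptiste (Colonel); then Salazar (Lieutenant Colonel); then Harlow (Major).
Andersen and Brennan both have date of commissioning 2005-03-13, so the next rule applies.
Andersen and Brennan both have lineal number 697, so the next rule applies.
Andersen and Brennan both have total federal service 22 years, so the next rule applies.
Among Andersen and Brennan, alphabetically by surname: Andersen before Brennan.
Among Castillo, Ruiz, Vasquez and Baptiste, by date of commissioning (later first): Castillo and Ruiz (2015-11-11) before Vasquez (2013-07-12) before Baptiste (2009-02-12).
Castillo and Ruiz both have lineal number 712, so the next rule applies.
Castillo and Ruiz both have total federal service 7 years, so the next rule applies.
Among Castillo and Ruiz, alphabetically by surname: Castillo before Ruiz.
Order: Andersen, Brennan, Castillo, Ruiz, Vasquez, Baptiste, Salazar, Harlow. So position 3.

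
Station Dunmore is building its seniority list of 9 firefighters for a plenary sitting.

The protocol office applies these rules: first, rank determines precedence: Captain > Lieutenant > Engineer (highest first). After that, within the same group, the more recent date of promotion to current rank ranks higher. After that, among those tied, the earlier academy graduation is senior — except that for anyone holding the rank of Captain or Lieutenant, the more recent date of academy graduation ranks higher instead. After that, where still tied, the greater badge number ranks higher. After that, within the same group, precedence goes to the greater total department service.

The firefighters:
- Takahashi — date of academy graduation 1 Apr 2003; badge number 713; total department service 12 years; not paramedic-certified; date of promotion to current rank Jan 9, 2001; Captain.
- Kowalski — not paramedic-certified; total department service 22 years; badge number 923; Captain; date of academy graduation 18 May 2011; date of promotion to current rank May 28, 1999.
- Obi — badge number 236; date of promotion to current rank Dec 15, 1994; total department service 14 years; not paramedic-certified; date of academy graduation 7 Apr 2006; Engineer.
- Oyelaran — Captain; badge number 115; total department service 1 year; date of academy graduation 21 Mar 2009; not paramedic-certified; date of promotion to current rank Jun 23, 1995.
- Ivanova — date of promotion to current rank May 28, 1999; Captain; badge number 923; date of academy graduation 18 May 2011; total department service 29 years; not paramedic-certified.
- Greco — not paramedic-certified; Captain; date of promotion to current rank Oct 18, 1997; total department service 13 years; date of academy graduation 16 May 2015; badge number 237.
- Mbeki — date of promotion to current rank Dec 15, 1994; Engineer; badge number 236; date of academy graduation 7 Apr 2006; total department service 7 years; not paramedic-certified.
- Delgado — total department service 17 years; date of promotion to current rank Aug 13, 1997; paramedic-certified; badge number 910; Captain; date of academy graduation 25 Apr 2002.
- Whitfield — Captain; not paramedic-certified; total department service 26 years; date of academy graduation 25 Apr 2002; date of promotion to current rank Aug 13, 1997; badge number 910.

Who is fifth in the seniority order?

Whitfield

By rank: Takahashi, Ivanova, Kowalski, Greco, Whitfield, Delgado and Oyelaran (Captain); then Obi and Mbeki (Engineer).
Among Takahashi, Ivanova, Kowalski, Greco, Whitfield, Delgado and Oyelaran, by date of promotion to current rank (later first): Takahashi (Jan 9, 2001) before Ivanova and Kowalski (May 28, 1999) before Greco (Oct 18, 1997) before Whitfield and Delgado (Aug 13, 1997) before Oyelaran (Jun 23, 1995).
Ivanova and Kowalski both have date of academy graduation 18 May 2011, so the next rule applies.
Ivanova and Kowalski both have badge number 923, so the next rule applies.
Among Ivanova and Kowalski, by total department service (higher first): Ivanova (29 years) before Kowalski (22 years).
Whitfield and Delgado both have date of academy graduation 25 Apr 2002, so the next rule applies.
Whitfield and Delgado both have badge number 910, so the next rule applies.
Among Whitfield and Delgado, by total department service (higher first): Whitfield (26 years) before Delgado (17 years).
Obi and Mbeki both have date of promotion to current rank Dec 15, 1994, so the next rule applies.
Obi and Mbeki both have date of academy graduation 7 Apr 2006, so the next rule applies.
Obi and Mbeki both have badge number 236, so the next rule applies.
Among Obi and Mbeki, by total department service (higher first): Obi (14 years) before Mbeki (7 years).
Order: Takahashi, Ivanova, Kowalski, Greco, Whitfield, Delgado, Oyelaran, Obi, Mbeki.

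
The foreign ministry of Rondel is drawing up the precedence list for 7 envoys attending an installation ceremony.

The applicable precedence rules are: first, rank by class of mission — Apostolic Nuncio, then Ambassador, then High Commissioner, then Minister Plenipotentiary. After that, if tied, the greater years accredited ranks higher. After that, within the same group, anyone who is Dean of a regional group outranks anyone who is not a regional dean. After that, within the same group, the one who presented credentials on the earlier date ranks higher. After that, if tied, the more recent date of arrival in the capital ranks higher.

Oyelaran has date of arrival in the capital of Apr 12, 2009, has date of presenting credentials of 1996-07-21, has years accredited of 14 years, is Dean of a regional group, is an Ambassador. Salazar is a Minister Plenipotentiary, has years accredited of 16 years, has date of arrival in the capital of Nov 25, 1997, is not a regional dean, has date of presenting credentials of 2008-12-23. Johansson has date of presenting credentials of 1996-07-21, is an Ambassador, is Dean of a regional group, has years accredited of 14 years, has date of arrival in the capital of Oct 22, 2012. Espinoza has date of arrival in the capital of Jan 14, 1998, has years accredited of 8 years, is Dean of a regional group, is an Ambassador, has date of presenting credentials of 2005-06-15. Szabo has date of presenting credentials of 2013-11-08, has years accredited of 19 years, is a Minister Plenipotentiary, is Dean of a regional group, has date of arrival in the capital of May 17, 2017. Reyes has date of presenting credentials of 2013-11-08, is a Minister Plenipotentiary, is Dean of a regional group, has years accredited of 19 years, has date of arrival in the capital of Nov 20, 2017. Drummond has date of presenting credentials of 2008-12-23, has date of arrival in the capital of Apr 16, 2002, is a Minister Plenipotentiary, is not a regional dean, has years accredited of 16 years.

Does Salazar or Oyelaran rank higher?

Oyelaran

By class of mission: Johansson, Oyelaran and Espinoza (Ambassador); then Reyes, Szabo, Drummond and Salazar (Minister Plenipotentiary).
Among Johansson, Oyelaran and Espinoza, by years accredited (higher first): Johansson and Oyelaran (14 years) before Espinoza (8 years).
Johansson and Oyelaran are each Dean of a regional group, so the next rule applies.
Johansson and Oyelaran both have date of presenting credentials 1996-07-21, so the next rule applies.
Among Johansson and Oyelaran, by date of arrival in the capital (later first): Johansson (Oct 22, 2012) before Oyelaran (Apr 12, 2009).
Among Reyes, Szabo, Drummond and Salazar, by years accredited (higher first): Reyes and Szabo (19 years) before Drummond and Salazar (16 years).
Reyes and Szabo are each Dean of a regional group, so the next rule applies.
Reyes and Szabo both have date of presenting credentials 2013-11-08, so the next rule applies.
Among Reyes and Szabo, by date of arrival in the capital (later first): Reyes (Nov 20, 2017) before Szabo (May 17, 2017).
Drummond and Salazar are each not a regional dean, so the next rule applies.
Drummond and Salazar both have date of presenting credentials 2008-12-23, so the next rule applies.
Among Drummond and Salazar, by date of arrival in the capital (later first): Drummond (Apr 16, 2002) before Salazar (Nov 25, 1997).
So Oyelaran takes precedence.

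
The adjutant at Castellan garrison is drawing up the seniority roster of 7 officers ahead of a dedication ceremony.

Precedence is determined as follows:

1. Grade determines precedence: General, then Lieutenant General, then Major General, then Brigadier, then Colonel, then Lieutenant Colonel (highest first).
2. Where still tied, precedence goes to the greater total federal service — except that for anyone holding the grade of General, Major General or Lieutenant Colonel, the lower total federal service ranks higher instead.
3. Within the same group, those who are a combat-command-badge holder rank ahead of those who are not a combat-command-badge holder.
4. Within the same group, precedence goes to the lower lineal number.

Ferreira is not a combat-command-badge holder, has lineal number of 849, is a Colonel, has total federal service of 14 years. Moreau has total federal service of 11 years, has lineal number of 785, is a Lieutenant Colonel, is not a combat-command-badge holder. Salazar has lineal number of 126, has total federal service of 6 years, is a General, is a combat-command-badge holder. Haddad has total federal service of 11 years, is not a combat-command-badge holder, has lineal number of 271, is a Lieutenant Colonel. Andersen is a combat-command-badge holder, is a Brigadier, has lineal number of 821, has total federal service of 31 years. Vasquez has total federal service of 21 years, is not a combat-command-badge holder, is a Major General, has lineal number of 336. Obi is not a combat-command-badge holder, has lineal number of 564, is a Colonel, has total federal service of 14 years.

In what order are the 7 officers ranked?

By grade: Salazar (General); then Vasquez (Major General); then Andersen (Brigadier); then Obi and Ferreira (Colonel); then Haddad and Moreau (Lieutenant Colonel).
Obi and Ferreira both have total federal service 14 years, so the next rule applies.
Obi and Ferreira are each not a combat-command-badge holder, so the next rule applies.
Among Obi and Ferreira, by lineal number (lower first): Obi (564) before Ferreira (849).
Haddad and Moreau both have total federal service 11 years, so the next rule applies.
Haddad and Moreau are each not a combat-command-badge holder, so the next rule applies.
Among Haddad and Moreau, by lineal number (lower first): Haddad (271) before Moreau (785).
Full order: Salazar, Vasquez, Andersen, Obi, Ferreira, Haddad, Moreau.

Salazar, Vasquez, Andersen, Obi, Ferreira, Haddad, Moreau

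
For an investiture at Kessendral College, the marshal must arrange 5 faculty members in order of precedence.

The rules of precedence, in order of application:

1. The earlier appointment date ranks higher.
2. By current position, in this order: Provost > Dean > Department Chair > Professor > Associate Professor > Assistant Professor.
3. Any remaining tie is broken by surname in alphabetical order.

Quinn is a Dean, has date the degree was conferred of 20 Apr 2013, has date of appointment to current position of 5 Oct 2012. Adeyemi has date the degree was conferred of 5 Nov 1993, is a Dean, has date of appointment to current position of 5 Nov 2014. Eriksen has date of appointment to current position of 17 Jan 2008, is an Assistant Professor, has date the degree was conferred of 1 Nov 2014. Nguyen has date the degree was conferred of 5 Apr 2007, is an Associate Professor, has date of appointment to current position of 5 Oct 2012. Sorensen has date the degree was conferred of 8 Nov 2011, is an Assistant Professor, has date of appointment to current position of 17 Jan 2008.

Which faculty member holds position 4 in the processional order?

Nguyen

By date of appointment to current position (earlier first): Eriksen and Sorensen (both 17 Jan 2008); then Quinn and Nguyen (both 5 Oct 2012); then Adeyemi (5 Nov 2014).
Eriksen and Sorensen are each Assistant Professor, so the next rule applies.
Among Eriksen and Sorensen, alphabetically by surname: Eriksen before Sorensen.
Among Quinn and Nguyen, by current position: Quinn (Dean) before Nguyen (Associate Professor).
Order: Eriksen, Sorensen, Quinn, Nguyen, Adeyemi.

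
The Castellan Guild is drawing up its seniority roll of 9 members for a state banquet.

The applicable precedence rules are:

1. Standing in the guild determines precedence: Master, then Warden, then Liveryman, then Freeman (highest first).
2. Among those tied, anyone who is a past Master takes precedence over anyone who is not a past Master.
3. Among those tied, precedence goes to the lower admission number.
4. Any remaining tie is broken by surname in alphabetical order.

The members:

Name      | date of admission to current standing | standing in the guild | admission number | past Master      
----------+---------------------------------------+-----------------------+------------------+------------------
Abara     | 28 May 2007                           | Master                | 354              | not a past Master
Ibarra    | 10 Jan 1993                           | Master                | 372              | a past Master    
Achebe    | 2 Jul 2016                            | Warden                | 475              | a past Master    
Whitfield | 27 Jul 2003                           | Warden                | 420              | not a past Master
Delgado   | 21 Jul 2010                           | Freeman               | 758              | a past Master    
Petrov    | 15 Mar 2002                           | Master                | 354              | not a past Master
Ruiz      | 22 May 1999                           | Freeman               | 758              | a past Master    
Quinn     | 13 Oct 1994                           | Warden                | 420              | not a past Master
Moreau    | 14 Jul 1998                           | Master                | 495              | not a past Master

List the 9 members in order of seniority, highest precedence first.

By standing in the guild: Ibarra, Abara, Petrov and Moreau (Master); then Achebe, Quinn and Whitfield (Warden); then Delgado and Ruiz (Freeman).
Among Ibarra, Abara, Petrov and Moreau, a past Master before not a past Master: Ibarra (a past Master) before Abara, Petrov and Moreau (not a past Master).
Among Abara, Petrov and Moreau, by admission number (lower first): Abara and Petrov (354) before Moreau (495).
Among Abara and Petrov, alphabetically by surname: Abara before Petrov.
Among Achebe, Quinn and Whitfield, a past Master before not a past Master: Achebe (a past Master) before Quinn and Whitfield (not a past Master).
Quinn and Whitfield both have admission number 420, so the next rule applies.
Among Quinn and Whitfield, alphabetically by surname: Quinn before Whitfield.
Delgado and Ruiz are each a past Master, so the next rule applies.
Delgado and Ruiz both have admission number 758, so the next rule applies.
Among Delgado and Ruiz, alphabetically by surname: Delgado before Ruiz.
Full order: Ibarra, Abara, Petrov, Moreau, Achebe, Quinn, Whitfield, Delgado, Ruiz.

Ibarra, Abara, Petrov, Moreau, Achebe, Quinn, Whitfield, Delgado, Ruiz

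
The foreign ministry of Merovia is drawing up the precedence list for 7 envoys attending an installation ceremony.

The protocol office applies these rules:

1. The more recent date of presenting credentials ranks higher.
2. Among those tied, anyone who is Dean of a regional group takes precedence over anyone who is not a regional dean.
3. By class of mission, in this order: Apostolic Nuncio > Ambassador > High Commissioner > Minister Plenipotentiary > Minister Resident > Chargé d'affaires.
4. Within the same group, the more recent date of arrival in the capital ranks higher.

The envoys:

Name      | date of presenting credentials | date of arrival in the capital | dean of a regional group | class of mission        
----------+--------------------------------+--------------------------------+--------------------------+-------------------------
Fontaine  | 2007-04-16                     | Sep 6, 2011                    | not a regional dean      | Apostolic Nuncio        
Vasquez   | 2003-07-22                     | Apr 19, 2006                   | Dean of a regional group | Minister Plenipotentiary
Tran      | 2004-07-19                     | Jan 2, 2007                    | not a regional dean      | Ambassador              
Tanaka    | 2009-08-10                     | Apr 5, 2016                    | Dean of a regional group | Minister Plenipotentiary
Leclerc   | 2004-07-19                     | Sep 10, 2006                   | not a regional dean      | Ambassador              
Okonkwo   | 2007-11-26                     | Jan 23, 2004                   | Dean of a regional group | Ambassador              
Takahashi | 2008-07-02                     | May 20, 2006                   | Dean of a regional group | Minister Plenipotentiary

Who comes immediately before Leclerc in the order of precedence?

Tran

By date of presenting credentials (later first): Tanaka (2009-08-10); then Takahashi (2008-07-02); then Okonkwo (2007-11-26); then Fontaine (2007-04-16); then Tran and Leclerc (both 2004-07-19); then Vasquez (2003-07-22).
Tran and Leclerc are each not a regional dean, so the next rule applies.
Tran and Leclerc are each Ambassador, so the next rule applies.
Among Tran and Leclerc, by date of arrival in the capital (later first): Tran (Jan 2, 2007) before Leclerc (Sep 10, 2006).
Order: Tanaka, Takahashi, Okonkwo, Fontaine, Tran, Leclerc, Vasquez.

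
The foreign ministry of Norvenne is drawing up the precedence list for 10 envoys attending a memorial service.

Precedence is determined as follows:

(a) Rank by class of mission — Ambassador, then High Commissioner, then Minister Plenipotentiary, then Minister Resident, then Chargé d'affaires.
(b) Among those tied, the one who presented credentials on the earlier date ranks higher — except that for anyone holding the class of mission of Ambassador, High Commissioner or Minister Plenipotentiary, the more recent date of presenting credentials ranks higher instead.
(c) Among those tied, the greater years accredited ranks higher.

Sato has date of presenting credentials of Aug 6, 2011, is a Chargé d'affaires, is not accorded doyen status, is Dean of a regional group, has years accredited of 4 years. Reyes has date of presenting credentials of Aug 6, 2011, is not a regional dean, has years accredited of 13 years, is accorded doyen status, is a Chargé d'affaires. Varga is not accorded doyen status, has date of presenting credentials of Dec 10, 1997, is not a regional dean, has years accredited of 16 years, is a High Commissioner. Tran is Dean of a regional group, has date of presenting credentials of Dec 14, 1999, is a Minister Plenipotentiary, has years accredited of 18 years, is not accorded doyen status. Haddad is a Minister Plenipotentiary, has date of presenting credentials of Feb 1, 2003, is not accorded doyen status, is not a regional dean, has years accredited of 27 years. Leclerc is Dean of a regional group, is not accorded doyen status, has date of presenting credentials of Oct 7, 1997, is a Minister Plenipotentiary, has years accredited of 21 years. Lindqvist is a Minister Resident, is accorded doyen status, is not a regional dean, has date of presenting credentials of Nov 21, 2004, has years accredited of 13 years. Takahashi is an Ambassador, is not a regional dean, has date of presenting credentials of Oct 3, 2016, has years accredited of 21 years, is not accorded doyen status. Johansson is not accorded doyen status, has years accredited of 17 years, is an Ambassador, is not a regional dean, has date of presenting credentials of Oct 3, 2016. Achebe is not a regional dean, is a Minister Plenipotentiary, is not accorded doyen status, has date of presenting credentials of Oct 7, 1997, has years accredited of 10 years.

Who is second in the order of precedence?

Johansson

By class of mission: Takahashi and Johansson (Ambassador); then Varga (High Commissioner); then Haddad, Tran, Leclerc and Achebe (Minister Plenipotentiary); then Lindqvist (Minister Resident); then Reyes and Sato (Chargé d'affaires).
Takahashi and Johansson both have date of presenting credentials Oct 3, 2016, so the next rule applies.
Among Takahashi and Johansson, by years accredited (higher first): Takahashi (21 years) before Johansson (17 years).
Among Haddad, Tran, Leclerc and Achebe, by date of presenting credentials (later first) (reversed rule for this group): Haddad (Feb 1, 2003) before Tran (Dec 14, 1999) before Leclerc and Achebe (Oct 7, 1997).
Among Leclerc and Achebe, by years accredited (higher first): Leclerc (21 years) before Achebe (10 years).
Reyes and Sato both have date of presenting credentials Aug 6, 2011, so the next rule applies.
Among Reyes and Sato, by years accredited (higher first): Reyes (13 years) before Sato (4 years).
Order: Takahashi, Johansson, Varga, Haddad, Tran, Leclerc, Achebe, Lindqvist, Reyes, Sato.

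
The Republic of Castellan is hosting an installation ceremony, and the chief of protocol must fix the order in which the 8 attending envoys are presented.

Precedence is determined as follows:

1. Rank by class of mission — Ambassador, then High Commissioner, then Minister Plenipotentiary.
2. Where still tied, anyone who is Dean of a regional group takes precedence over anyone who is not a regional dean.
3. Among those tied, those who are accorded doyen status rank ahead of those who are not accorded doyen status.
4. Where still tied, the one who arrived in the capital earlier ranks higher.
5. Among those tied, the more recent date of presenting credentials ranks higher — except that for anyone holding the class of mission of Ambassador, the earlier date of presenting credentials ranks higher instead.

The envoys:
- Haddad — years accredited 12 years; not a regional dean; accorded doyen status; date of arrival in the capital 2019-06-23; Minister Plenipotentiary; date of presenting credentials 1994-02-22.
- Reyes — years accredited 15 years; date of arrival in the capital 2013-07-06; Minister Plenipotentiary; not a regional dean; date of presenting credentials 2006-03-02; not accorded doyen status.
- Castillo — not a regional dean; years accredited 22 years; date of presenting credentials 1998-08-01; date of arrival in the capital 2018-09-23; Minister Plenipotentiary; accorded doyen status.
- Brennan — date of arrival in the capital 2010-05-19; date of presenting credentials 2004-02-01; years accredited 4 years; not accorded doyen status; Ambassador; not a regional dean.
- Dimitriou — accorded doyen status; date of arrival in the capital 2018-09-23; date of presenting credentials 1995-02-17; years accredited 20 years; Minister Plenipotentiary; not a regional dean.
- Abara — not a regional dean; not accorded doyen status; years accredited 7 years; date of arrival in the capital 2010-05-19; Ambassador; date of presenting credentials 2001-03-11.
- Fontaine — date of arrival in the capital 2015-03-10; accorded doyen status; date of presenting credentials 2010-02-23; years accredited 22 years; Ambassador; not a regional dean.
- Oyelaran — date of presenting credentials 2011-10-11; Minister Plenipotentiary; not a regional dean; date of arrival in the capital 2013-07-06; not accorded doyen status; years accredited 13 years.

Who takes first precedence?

By class of mission: Fontaine, Abara and Brennan (Ambassador); then Castillo, Dimitriou, Haddad, Oyelaran and Reyes (Minister Plenipotentiary).
Fontaine, Abara and Brennan are each not a regional dean, so the next rule applies.
Among Fontaine, Abara and Brennan, accorded doyen status before not accorded doyen status: Fontaine (accorded doyen status) before Abara and Brennan (not accorded doyen status).
Abara and Brennan both have date of arrival in the capital 2010-05-19, so the next rule applies.
Among Abara and Brennan, by date of presenting credentials (earlier first) (reversed rule for this group): Abara (2001-03-11) before Brennan (2004-02-01).
Castillo, Dimitriou, Haddad, Oyelaran and Reyes are each not a regional dean, so the next rule applies.
Among Castillo, Dimitriou, Haddad, Oyelaran and Reyes, accorded doyen status before not accorded doyen status: Castillo, Dimitriou and Haddad (accorded doyen status) before Oyelaran and Reyes (not accorded doyen status).
Among Castillo, Dimitriou and Haddad, by date of arrival in the capital (earlier first): Castillo and Dimitriou (2018-09-23) before Haddad (2019-06-23).
Among Castillo and Dimitriou, by date of presenting credentials (later first): Castillo (1998-08-01) before Dimitriou (1995-02-17).
Oyelaran and Reyes both have date of arrival in the capital 2013-07-06, so the next rule applies.
Among Oyelaran and Reyes, by date of presenting credentials (later first): Oyelaran (2011-10-11) before Reyes (2006-03-02).
Order: Fontaine, Abara, Brennan, Castillo, Dimitriou, Haddad, Oyelaran, Reyes.

Fontaine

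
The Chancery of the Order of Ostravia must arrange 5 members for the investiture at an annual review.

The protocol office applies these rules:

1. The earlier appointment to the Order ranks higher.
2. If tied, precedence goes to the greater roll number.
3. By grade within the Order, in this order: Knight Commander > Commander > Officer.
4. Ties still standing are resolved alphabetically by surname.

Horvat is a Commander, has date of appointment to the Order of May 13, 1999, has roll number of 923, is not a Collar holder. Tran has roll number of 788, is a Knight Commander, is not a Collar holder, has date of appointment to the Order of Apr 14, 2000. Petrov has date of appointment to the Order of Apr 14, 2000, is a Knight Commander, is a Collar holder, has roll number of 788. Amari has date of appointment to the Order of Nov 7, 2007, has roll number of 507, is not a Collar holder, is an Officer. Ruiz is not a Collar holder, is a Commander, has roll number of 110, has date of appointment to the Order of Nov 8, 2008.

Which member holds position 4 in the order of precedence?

By date of appointment to the Order (earlier first): Horvat (May 13, 1999); then Petrov and Tran (both Apr 14, 2000); then Amari (Nov 7, 2007); then Ruiz (Nov 8, 2008).
Petrov and Tran both have roll number 788, so the next rule applies.
Petrov and Tran are each Knight Commander, so the next rule applies.
Among Petrov and Tran, alphabetically by surname: Petrov before Tran.
Order: Horvat, Petrov, Tran, Amari, Ruiz.

Amari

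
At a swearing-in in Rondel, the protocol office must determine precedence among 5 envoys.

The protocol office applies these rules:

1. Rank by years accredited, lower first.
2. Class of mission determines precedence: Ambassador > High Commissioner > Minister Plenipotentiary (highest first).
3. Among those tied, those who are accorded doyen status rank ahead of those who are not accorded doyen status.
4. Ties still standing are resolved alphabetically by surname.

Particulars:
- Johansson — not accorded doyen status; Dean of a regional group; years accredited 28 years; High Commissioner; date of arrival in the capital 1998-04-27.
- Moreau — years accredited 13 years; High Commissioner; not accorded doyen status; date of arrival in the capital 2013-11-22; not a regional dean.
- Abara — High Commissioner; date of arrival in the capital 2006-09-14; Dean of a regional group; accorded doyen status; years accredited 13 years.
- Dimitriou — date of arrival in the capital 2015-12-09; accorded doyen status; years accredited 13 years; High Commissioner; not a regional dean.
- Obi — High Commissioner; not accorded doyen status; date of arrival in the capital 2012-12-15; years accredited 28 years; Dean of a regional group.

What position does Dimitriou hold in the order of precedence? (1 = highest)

2

By years accredited (lower first): Abara, Dimitriou and Moreau (each 13 years); then Johansson and Obi (both 28 years).
Abara, Dimitriou and Moreau are each High Commissioner, so the next rule applies.
Among Abara, Dimitriou and Moreau, accorded doyen status before not accorded doyen status: Abara and Dimitriou (accorded doyen status) before Moreau (not accorded doyen status).
Among Abara and Dimitriou, alphabetically by surname: Abara before Dimitriou.
Johansson and Obi are each High Commissioner, so the next rule applies.
Johansson and Obi are each not accorded doyen status, so the next rule applies.
Among Johansson and Obi, alphabetically by surname: Johansson before Obi.
Order: Abara, Dimitriou, Moreau, Johansson, Obi. So position 2.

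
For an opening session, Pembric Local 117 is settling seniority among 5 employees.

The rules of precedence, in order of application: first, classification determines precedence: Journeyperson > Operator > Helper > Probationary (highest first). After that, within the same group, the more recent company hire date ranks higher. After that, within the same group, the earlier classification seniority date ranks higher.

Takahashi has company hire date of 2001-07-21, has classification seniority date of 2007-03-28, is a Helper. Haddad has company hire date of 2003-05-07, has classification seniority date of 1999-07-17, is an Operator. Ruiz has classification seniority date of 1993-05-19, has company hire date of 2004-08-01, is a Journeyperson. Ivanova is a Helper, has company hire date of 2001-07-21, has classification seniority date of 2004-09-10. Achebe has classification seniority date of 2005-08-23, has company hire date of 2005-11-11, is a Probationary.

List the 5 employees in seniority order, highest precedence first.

Ruiz, Haddad, Ivanova, Takahashi, Achebe

By classification: Ruiz (Journeyperson); then Haddad (Operator); then Ivanova and Takahashi (Helper); then Achebe (Probationary).
Ivanova and Takahashi both have company hire date 2001-07-21, so the next rule applies.
Among Ivanova and Takahashi, by classification seniority date (earlier first): Ivanova (2004-09-10) before Takahashi (2007-03-28).
Full order: Ruiz, Haddad, Ivanova, Takahashi, Achebe.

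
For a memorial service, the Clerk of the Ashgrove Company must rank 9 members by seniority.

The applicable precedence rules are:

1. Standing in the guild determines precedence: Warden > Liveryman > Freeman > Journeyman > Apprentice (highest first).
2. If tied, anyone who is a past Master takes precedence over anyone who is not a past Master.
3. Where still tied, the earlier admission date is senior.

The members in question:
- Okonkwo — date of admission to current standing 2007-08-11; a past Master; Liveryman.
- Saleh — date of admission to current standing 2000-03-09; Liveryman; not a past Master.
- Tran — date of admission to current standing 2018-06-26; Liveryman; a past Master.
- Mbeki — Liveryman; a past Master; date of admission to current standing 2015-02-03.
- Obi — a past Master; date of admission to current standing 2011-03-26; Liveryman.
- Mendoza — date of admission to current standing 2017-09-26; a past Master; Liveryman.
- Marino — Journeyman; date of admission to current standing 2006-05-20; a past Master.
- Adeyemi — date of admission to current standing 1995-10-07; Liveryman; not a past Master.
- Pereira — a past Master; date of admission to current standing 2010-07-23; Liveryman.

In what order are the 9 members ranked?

Okonkwo, Pereira, Obi, Mbeki, Mendoza, Tran, Adeyemi, Saleh, Marino

By standing in the guild: Okonkwo, Pereira, Obi, Mbeki, Mendoza, Tran, Adeyemi and Saleh (Liveryman); then Marino (Journeyman).
Among Okonkwo, Pereira, Obi, Mbeki, Mendoza, Tran, Adeyemi and Saleh, a past Master before not a past Master: Okonkwo, Pereira, Obi, Mbeki, Mendoza and Tran (a past Master) before Adeyemi and Saleh (not a past Master).
Among Okonkwo, Pereira, Obi, Mbeki, Mendoza and Tran, by date of admission to current standing (earlier first): Okonkwo (2007-08-11) before Pereira (2010-07-23) before Obi (2011-03-26) before Mbeki (2015-02-03) before Mendoza (2017-09-26) before Tran (2018-06-26).
Among Adeyemi and Saleh, by date of admission to current standing (earlier first): Adeyemi (1995-10-07) before Saleh (2000-03-09).
Full order: Okonkwo, Pereira, Obi, Mbeki, Mendoza, Tran, Adeyemi, Saleh, Marino.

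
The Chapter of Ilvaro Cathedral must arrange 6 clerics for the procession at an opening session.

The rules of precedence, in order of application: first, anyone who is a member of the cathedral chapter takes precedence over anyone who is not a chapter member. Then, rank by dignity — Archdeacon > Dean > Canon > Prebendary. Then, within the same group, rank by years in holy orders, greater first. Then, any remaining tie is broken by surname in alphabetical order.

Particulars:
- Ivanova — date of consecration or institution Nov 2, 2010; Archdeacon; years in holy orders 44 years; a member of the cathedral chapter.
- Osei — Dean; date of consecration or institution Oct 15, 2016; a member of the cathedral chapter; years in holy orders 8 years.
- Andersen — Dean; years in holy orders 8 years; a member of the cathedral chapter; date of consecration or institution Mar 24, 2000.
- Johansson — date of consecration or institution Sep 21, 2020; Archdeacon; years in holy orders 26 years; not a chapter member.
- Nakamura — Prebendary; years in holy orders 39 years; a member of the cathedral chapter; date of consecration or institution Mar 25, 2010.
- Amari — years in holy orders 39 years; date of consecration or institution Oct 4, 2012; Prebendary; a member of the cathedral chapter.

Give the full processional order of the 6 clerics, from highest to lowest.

By the first rule: Ivanova, Andersen, Osei, Amari and Nakamura (each a member of the cathedral chapter); then Johansson (not a chapter member).
Among Ivanova, Andersen, Osei, Amari and Nakamura, by dignity: Ivanova (Archdeacon) before Andersen and Osei (Dean) before Amari and Nakamura (Prebendary).
Andersen and Osei both have years in holy orders 8 years, so the next rule applies.
Among Andersen and Osei, alphabetically by surname: Andersen before Osei.
Amari and Nakamura both have years in holy orders 39 years, so the next rule applies.
Among Amari and Nakamura, alphabetically by surname: Amari before Nakamura.
Full order: Ivanova, Andersen, Osei, Amari, Nakamura, Johansson.

Ivanova, Andersen, Osei, Amari, Nakamura, Johansson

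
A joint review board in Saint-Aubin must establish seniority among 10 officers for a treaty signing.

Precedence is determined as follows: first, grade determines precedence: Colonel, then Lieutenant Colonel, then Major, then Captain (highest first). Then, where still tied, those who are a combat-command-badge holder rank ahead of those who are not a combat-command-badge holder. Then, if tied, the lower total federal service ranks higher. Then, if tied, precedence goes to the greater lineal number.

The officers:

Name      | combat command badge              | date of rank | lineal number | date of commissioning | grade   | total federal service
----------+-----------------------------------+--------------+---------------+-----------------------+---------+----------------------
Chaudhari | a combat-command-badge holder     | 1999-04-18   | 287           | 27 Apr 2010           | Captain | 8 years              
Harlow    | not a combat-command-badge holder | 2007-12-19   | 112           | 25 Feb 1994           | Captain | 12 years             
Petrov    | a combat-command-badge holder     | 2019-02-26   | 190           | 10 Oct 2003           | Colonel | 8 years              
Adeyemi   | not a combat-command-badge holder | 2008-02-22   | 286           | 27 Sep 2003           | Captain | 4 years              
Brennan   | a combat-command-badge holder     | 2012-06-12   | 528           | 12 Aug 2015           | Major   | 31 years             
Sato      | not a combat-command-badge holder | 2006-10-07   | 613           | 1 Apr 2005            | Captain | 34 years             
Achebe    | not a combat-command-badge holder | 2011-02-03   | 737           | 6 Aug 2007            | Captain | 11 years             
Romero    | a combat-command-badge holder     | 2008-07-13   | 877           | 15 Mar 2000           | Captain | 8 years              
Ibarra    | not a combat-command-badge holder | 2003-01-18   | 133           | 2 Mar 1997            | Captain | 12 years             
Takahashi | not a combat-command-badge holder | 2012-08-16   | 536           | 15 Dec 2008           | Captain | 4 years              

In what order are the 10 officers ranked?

Petrov, Brennan, Romero, Chaudhari, Takahashi, Adeyemi, Achebe, Ibarra, Harlow, Sato

By grade: Petrov (Colonel); then Brennan (Major); then Romero, Chaudhari, Takahashi, Adeyemi, Achebe, Ibarra, Harlow and Sato (Captain).
Among Romero, Chaudhari, Takahashi, Adeyemi, Achebe, Ibarra, Harlow and Sato, a combat-command-badge holder before not a combat-command-badge holder: Romero and Chaudhari (a combat-command-badge holder) before Takahashi, Adeyemi, Achebe, Ibarra, Harlow and Sato (not a combat-command-badge holder).
Romero and Chaudhari both have total federal service 8 years, so the next rule applies.
Among Romero and Chaudhari, by lineal number (higher first): Romero (877) before Chaudhari (287).
Among Takahashi, Adeyemi, Achebe, Ibarra, Harlow and Sato, by total federal service (lower first): Takahashi and Adeyemi (4 years) before Achebe (11 years) before Ibarra and Harlow (12 years) before Sato (34 years).
Among Takahashi and Adeyemi, by lineal number (higher first): Takahashi (536) before Adeyemi (286).
Among Ibarra and Harlow, by lineal number (higher first): Ibarra (133) before Harlow (112).
Full order: Petrov, Brennan, Romero, Chaudhari, Takahashi, Adeyemi, Achebe, Ibarra, Harlow, Sato.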